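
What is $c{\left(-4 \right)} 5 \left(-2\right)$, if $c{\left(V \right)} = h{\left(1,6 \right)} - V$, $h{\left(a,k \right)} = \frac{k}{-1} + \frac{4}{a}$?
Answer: $-20$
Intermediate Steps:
$h{\left(a,k \right)} = - k + \frac{4}{a}$ ($h{\left(a,k \right)} = k \left(-1\right) + \frac{4}{a} = - k + \frac{4}{a}$)
$c{\left(V \right)} = -2 - V$ ($c{\left(V \right)} = \left(\left(-1\right) 6 + \frac{4}{1}\right) - V = \left(-6 + 4 \cdot 1\right) - V = \left(-6 + 4\right) - V = -2 - V$)
$c{\left(-4 \right)} 5 \left(-2\right) = \left(-2 - -4\right) 5 \left(-2\right) = \left(-2 + 4\right) \left(-10\right) = 2 \left(-10\right) = -20$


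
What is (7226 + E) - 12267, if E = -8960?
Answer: -14001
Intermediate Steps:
(7226 + E) - 12267 = (7226 - 8960) - 12267 = -1734 - 12267 = -14001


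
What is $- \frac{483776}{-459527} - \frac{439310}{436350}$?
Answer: $\frac{922085123}{20051460645} \approx 0.045986$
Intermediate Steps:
$- \frac{483776}{-459527} - \frac{439310}{436350} = \left(-483776\right) \left(- \frac{1}{459527}\right) - \frac{43931}{43635} = \frac{483776}{459527} - \frac{43931}{43635} = \frac{922085123}{20051460645}$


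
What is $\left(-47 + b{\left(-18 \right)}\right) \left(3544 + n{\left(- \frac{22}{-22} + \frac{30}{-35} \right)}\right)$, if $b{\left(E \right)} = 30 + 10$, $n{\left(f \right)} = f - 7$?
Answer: $-24760$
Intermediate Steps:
$n{\left(f \right)} = -7 + f$ ($n{\left(f \right)} = f + \left(-8 + 1\right) = f - 7 = -7 + f$)
$b{\left(E \right)} = 40$
$\left(-47 + b{\left(-18 \right)}\right) \left(3544 + n{\left(- \frac{22}{-22} + \frac{30}{-35} \right)}\right) = \left(-47 + 40\right) \left(3544 + \left(-7 + \left(- \frac{22}{-22} + \frac{30}{-35}\right)\right)\right) = - 7 \left(3544 + \left(-7 + \left(\left(-22\right) \left(- \frac{1}{22}\right) + 30 \left(- \frac{1}{35}\right)\right)\right)\right) = - 7 \left(3544 + \left(-7 + \left(1 - \frac{6}{7}\right)\right)\right) = - 7 \left(3544 + \left(-7 + \frac{1}{7}\right)\right) = - 7 \left(3544 - \frac{48}{7}\right) = \left(-7\right) \frac{24760}{7} = -24760$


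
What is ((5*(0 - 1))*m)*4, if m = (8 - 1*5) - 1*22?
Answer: 380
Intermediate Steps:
m = -19 (m = (8 - 5) - 22 = 3 - 22 = -19)
((5*(0 - 1))*m)*4 = ((5*(0 - 1))*(-19))*4 = ((5*(-1))*(-19))*4 = -5*(-19)*4 = 95*4 = 380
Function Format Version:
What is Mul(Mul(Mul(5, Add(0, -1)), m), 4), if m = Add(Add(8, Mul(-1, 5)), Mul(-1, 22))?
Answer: 380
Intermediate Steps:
m = -19 (m = Add(Add(8, -5), -22) = Add(3, -22) = -19)
Mul(Mul(Mul(5, Add(0, -1)), m), 4) = Mul(Mul(Mul(5, Add(0, -1)), -19), 4) = Mul(Mul(Mul(5, -1), -19), 4) = Mul(Mul(-5, -19), 4) = Mul(95, 4) = 380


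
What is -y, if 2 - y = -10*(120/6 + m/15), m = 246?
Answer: -366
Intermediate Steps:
y = 366 (y = 2 - (-10)*(120/6 + 246/15) = 2 - (-10)*(120*(⅙) + 246*(1/15)) = 2 - (-10)*(20 + 82/5) = 2 - (-10)*182/5 = 2 - 1*(-364) = 2 + 364 = 366)
-y = -1*366 = -366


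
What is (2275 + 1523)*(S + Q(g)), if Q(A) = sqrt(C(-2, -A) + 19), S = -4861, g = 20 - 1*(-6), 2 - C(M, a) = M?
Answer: -18462078 + 3798*sqrt(23) ≈ -1.8444e+7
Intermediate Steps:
C(M, a) = 2 - M
g = 26 (g = 20 + 6 = 26)
Q(A) = sqrt(23) (Q(A) = sqrt((2 - 1*(-2)) + 19) = sqrt((2 + 2) + 19) = sqrt(4 + 19) = sqrt(23))
(2275 + 1523)*(S + Q(g)) = (2275 + 1523)*(-4861 + sqrt(23)) = 3798*(-4861 + sqrt(23)) = -18462078 + 3798*sqrt(23)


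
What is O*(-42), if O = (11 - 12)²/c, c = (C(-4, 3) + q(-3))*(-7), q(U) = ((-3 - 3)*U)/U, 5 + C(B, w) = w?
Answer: -¾ ≈ -0.75000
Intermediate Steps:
C(B, w) = -5 + w
q(U) = -6 (q(U) = (-6*U)/U = -6)
c = 56 (c = ((-5 + 3) - 6)*(-7) = (-2 - 6)*(-7) = -8*(-7) = 56)
O = 1/56 (O = (11 - 12)²/56 = (-1)²*(1/56) = 1*(1/56) = 1/56 ≈ 0.017857)
O*(-42) = (1/56)*(-42) = -¾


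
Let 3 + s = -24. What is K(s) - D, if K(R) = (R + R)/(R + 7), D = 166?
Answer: -1633/10 ≈ -163.30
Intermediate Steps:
s = -27 (s = -3 - 24 = -27)
K(R) = 2*R/(7 + R) (K(R) = (2*R)/(7 + R) = 2*R/(7 + R))
K(s) - D = 2*(-27)/(7 - 27) - 1*166 = 2*(-27)/(-20) - 166 = 2*(-27)*(-1/20) - 166 = 27/10 - 166 = -1633/10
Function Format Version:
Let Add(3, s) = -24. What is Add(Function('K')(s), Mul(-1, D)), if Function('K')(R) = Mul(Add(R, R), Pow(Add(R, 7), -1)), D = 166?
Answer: Rational(-1633, 10) ≈ -163.30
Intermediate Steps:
s = -27 (s = Add(-3, -24) = -27)
Function('K')(R) = Mul(2, R, Pow(Add(7, R), -1)) (Function('K')(R) = Mul(Mul(2, R), Pow(Add(7, R), -1)) = Mul(2, R, Pow(Add(7, R), -1)))
Add(Function('K')(s), Mul(-1, D)) = Add(Mul(2, -27, Pow(Add(7, -27), -1)), Mul(-1, 166)) = Add(Mul(2, -27, Pow(-20, -1)), -166) = Add(Mul(2, -27, Rational(-1, 20)), -166) = Add(Rational(27, 10), -166) = Rational(-1633, 10)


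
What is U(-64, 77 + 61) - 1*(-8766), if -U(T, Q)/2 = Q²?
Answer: -29322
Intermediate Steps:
U(T, Q) = -2*Q²
U(-64, 77 + 61) - 1*(-8766) = -2*(77 + 61)² - 1*(-8766) = -2*138² + 8766 = -2*19044 + 8766 = -38088 + 8766 = -29322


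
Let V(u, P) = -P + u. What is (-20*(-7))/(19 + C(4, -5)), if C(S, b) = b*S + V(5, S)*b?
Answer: -70/3 ≈ -23.333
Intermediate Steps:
V(u, P) = u - P
C(S, b) = S*b + b*(5 - S) (C(S, b) = b*S + (5 - S)*b = S*b + b*(5 - S))
(-20*(-7))/(19 + C(4, -5)) = (-20*(-7))/(19 + 5*(-5)) = 140/(19 - 25) = 140/(-6) = 140*(-⅙) = -70/3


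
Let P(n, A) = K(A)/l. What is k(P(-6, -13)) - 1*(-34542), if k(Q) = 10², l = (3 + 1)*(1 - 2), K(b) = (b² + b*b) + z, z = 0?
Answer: 34642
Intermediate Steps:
K(b) = 2*b² (K(b) = (b² + b*b) + 0 = (b² + b²) + 0 = 2*b² + 0 = 2*b²)
l = -4 (l = 4*(-1) = -4)
P(n, A) = -A²/2 (P(n, A) = (2*A²)/(-4) = (2*A²)*(-¼) = -A²/2)
k(Q) = 100
k(P(-6, -13)) - 1*(-34542) = 100 - 1*(-34542) = 100 + 34542 = 34642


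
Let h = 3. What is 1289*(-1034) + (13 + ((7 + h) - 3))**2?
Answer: -1332426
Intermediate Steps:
1289*(-1034) + (13 + ((7 + h) - 3))**2 = 1289*(-1034) + (13 + ((7 + 3) - 3))**2 = -1332826 + (13 + (10 - 3))**2 = -1332826 + (13 + 7)**2 = -1332826 + 20**2 = -1332826 + 400 = -1332426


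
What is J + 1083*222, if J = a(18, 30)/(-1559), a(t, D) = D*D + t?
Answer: 374823216/1559 ≈ 2.4043e+5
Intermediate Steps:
a(t, D) = t + D² (a(t, D) = D² + t = t + D²)
J = -918/1559 (J = (18 + 30²)/(-1559) = (18 + 900)*(-1/1559) = 918*(-1/1559) = -918/1559 ≈ -0.58884)
J + 1083*222 = -918/1559 + 1083*222 = -918/1559 + 240426 = 374823216/1559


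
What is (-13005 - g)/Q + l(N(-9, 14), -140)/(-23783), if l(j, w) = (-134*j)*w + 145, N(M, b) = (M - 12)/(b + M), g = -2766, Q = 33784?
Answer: 2413496111/803484872 ≈ 3.0038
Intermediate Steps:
N(M, b) = (-12 + M)/(M + b)
l(j, w) = 145 - 134*j*w (l(j, w) = -134*j*w + 145 = 145 - 134*j*w)
(-13005 - g)/Q + l(N(-9, 14), -140)/(-23783) = (-13005 - 1*(-2766))/33784 + (145 - 134*(-12 - 9)/(-9 + 14)*(-140))/(-23783) = (-13005 + 2766)*(1/33784) + (145 - 134*-21/5*(-140))*(-1/23783) = -10239*1/33784 + (145 - 134*(1/5)*(-21)*(-140))*(-1/23783) = -10239/33784 + (145 - 134*(-21/5)*(-140))*(-1/23783) = -10239/33784 + (145 - 78792)*(-1/23783) = -10239/33784 - 78647*(-1/23783) = -10239/33784 + 78647/23783 = 2413496111/803484872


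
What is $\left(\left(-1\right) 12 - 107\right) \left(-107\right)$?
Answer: $12733$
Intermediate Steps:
$\left(\left(-1\right) 12 - 107\right) \left(-107\right) = \left(-12 - 107\right) \left(-107\right) = \left(-119\right) \left(-107\right) = 12733$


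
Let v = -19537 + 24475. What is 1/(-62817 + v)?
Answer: -1/57879 ≈ -1.7277e-5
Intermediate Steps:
v = 4938
1/(-62817 + v) = 1/(-62817 + 4938) = 1/(-57879) = -1/57879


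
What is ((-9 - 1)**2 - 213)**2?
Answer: 12769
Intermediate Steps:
((-9 - 1)**2 - 213)**2 = ((-10)**2 - 213)**2 = (100 - 213)**2 = (-113)**2 = 12769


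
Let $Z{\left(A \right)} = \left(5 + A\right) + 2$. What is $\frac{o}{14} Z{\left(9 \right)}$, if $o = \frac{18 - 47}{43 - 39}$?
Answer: $- \frac{58}{7} \approx -8.2857$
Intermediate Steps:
$Z{\left(A \right)} = 7 + A$
$o = - \frac{29}{4} \approx -7.25$
$\frac{o}{14} Z{\left(9 \right)} = - \frac{29}{4 \cdot 14} \left(7 + 9\right) = \left(- \frac{29}{4}\right) \frac{1}{14} \cdot 16 = \left(- \frac{29}{56}\right) 16 = - \frac{58}{7}$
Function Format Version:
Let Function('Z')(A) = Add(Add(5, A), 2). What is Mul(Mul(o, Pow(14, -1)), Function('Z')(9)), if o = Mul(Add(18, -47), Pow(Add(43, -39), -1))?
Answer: Rational(-58, 7) ≈ -8.2857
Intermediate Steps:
Function('Z')(A) = Add(7, A)
o = Rational(-29, 4) (o = Mul(-29, Pow(4, -1)) = Mul(-29, Rational(1, 4)) = Rational(-29, 4) ≈ -7.2500)
Mul(Mul(o, Pow(14, -1)), Function('Z')(9)) = Mul(Mul(Rational(-29, 4), Pow(14, -1)), Add(7, 9)) = Mul(Mul(Rational(-29, 4), Rational(1, 14)), 16) = Mul(Rational(-29, 56), 16) = Rational(-58, 7)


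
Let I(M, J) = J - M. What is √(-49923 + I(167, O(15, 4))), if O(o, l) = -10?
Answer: 10*I*√501 ≈ 223.83*I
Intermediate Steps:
√(-49923 + I(167, O(15, 4))) = √(-49923 + (-10 - 1*167)) = √(-49923 + (-10 - 167)) = √(-49923 - 177) = √(-50100) = 10*I*√501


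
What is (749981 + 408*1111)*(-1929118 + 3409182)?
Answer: 1780915129216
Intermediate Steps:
(749981 + 408*1111)*(-1929118 + 3409182) = (749981 + 453288)*1480064 = 1203269*1480064 = 1780915129216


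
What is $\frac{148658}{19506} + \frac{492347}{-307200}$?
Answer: $\frac{2003556501}{332902400} \approx 6.0184$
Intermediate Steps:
$\frac{148658}{19506} + \frac{492347}{-307200} = 148658 \cdot \frac{1}{19506} + 492347 \left(- \frac{1}{307200}\right) = \frac{74329}{9753} - \frac{492347}{307200} = \frac{2003556501}{332902400}$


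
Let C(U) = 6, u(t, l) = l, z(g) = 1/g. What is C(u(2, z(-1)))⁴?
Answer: 1296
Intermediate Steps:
C(u(2, z(-1)))⁴ = 6⁴ = 1296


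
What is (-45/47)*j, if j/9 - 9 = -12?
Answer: 1215/47 ≈ 25.851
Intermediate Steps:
j = -27 (j = 81 + 9*(-12) = 81 - 108 = -27)
(-45/47)*j = -45/47*(-27) = 1215/47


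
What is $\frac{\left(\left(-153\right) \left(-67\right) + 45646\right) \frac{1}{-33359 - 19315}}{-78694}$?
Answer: $\frac{55897}{4145127756} \approx 1.3485 \cdot 10^{-5}$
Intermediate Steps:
$\frac{\left(\left(-153\right) \left(-67\right) + 45646\right) \frac{1}{-33359 - 19315}}{-78694} = \frac{10251 + 45646}{-52674} \left(- \frac{1}{78694}\right) = 55897 \left(- \frac{1}{52674}\right) \left(- \frac{1}{78694}\right) = \left(- \frac{55897}{52674}\right) \left(- \frac{1}{78694}\right) = \frac{55897}{4145127756}$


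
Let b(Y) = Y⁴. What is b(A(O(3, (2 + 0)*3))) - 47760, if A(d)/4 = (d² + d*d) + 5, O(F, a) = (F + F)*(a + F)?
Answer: 297165740027795056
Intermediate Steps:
O(F, a) = 2*F*(F + a) (O(F, a) = (2*F)*(F + a) = 2*F*(F + a))
A(d) = 20 + 8*d² (A(d) = 4*((d² + d*d) + 5) = 4*((d² + d²) + 5) = 4*(2*d² + 5) = 4*(5 + 2*d²) = 20 + 8*d²)
b(A(O(3, (2 + 0)*3))) - 47760 = (20 + 8*(2*3*(3 + (2 + 0)*3))²)⁴ - 47760 = (20 + 8*(2*3*(3 + 2*3))²)⁴ - 47760 = (20 + 8*(2*3*(3 + 6))²)⁴ - 47760 = (20 + 8*(2*3*9)²)⁴ - 47760 = (20 + 8*54²)⁴ - 47760 = (20 + 8*2916)⁴ - 47760 = (20 + 23328)⁴ - 47760 = 23348⁴ - 47760 = 297165740027842816 - 47760 = 297165740027795056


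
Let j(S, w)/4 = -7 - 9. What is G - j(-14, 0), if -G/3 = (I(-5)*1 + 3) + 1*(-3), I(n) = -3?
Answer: 73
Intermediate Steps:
j(S, w) = -64 (j(S, w) = 4*(-7 - 9) = 4*(-16) = -64)
G = 9 (G = -3*((-3*1 + 3) + 1*(-3)) = -3*((-3 + 3) - 3) = -3*(0 - 3) = -3*(-3) = 9)
G - j(-14, 0) = 9 - 1*(-64) = 9 + 64 = 73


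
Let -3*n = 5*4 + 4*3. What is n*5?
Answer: -160/3 ≈ -53.333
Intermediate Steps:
n = -32/3 (n = -(5*4 + 4*3)/3 = -(20 + 12)/3 = -⅓*32 = -32/3 ≈ -10.667)
n*5 = -32/3*5 = -160/3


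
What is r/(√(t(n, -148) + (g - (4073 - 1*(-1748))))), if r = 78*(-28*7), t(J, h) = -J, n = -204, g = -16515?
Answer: 7644*I*√5533/5533 ≈ 102.76*I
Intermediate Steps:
r = -15288 (r = 78*(-196) = -15288)
r/(√(t(n, -148) + (g - (4073 - 1*(-1748))))) = -15288/√(-1*(-204) + (-16515 - (4073 - 1*(-1748)))) = -15288/√(204 + (-16515 - (4073 + 1748))) = -15288/√(204 + (-16515 - 1*5821)) = -15288/√(204 + (-16515 - 5821)) = -15288/√(204 - 22336) = -15288*(-I*√5533/11066) = -(-7644)*I*√5533/5533 = 7644*I*√5533/5533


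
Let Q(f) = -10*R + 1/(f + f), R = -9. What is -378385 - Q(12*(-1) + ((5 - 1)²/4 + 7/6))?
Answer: -15517472/41 ≈ -3.7848e+5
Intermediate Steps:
Q(f) = 90 + 1/(2*f) (Q(f) = -10*(-9) + 1/(f + f) = 90 + 1/(2*f))
-378385 - Q(12*(-1) + ((5 - 1)²/4 + 7/6)) = -378385 - (90 + 1/(2*(12*(-1) + ((5 - 1)²/4 + 7/6)))) = -378385 - (90 + 1/(2*(-12 + (4²*(¼) + 7*(⅙))))) = -378385 - (90 + 1/(2*(-12 + (16*(¼) + 7/6)))) = -378385 - (90 + 1/(2*(-12 + (4 + 7/6)))) = -378385 - (90 + 1/(2*(-12 + 31/6))) = -378385 - (90 + 1/(2*(-41/6))) = -378385 - (90 + (½)*(-6/41)) = -378385 - (90 - 3/41) = -378385 - 1*3687/41 = -378385 - 3687/41 = -15517472/41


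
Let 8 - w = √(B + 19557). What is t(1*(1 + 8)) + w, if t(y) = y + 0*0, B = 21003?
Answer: 17 - 52*√15 ≈ -184.40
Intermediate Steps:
t(y) = y (t(y) = y + 0 = y)
w = 8 - 52*√15 (w = 8 - √(21003 + 19557) = 8 - √40560 = 8 - 52*√15 ≈ -193.40)
t(1*(1 + 8)) + w = 1*(1 + 8) + (8 - 52*√15) = 1*9 + (8 - 52*√15) = 9 + (8 - 52*√15) = 17 - 52*√15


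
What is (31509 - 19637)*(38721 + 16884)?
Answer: 660142560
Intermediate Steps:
(31509 - 19637)*(38721 + 16884) = 11872*55605 = 660142560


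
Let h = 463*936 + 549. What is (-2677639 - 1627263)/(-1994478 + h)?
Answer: 4304902/1560561 ≈ 2.7586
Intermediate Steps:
h = 433917 (h = 433368 + 549 = 433917)
(-2677639 - 1627263)/(-1994478 + h) = (-2677639 - 1627263)/(-1994478 + 433917) = -4304902/(-1560561) = -4304902*(-1/1560561) = 4304902/1560561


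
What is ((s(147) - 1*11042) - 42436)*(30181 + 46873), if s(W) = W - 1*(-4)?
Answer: -4109058658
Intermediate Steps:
s(W) = 4 + W (s(W) = W + 4 = 4 + W)
((s(147) - 1*11042) - 42436)*(30181 + 46873) = (((4 + 147) - 1*11042) - 42436)*(30181 + 46873) = ((151 - 11042) - 42436)*77054 = (-10891 - 42436)*77054 = -53327*77054 = -4109058658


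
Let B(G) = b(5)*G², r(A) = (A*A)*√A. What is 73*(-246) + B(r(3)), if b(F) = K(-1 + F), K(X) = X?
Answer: -16986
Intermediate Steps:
r(A) = A^(5/2) (r(A) = A²*√A = A^(5/2))
b(F) = -1 + F
B(G) = 4*G² (B(G) = (-1 + 5)*G² = 4*G²)
73*(-246) + B(r(3)) = 73*(-246) + 4*(3^(5/2))² = -17958 + 4*(9*√3)² = -17958 + 4*243 = -17958 + 972 = -16986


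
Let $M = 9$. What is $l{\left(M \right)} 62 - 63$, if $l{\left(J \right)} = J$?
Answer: $495$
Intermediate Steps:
$l{\left(M \right)} 62 - 63 = 9 \cdot 62 - 63 = 558 - 63 = 495$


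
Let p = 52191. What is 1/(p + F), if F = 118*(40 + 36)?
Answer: 1/61159 ≈ 1.6351e-5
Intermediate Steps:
F = 8968 (F = 118*76 = 8968)
1/(p + F) = 1/(52191 + 8968) = 1/61159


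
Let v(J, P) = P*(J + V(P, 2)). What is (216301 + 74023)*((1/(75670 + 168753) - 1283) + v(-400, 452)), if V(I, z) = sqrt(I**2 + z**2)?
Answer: -12920948909806992/244423 + 262452896*sqrt(51077) ≈ 6.4519e+9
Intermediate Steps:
v(J, P) = P*(J + sqrt(4 + P**2)) (v(J, P) = P*(J + sqrt(P**2 + 2**2)) = P*(J + sqrt(P**2 + 4)) = P*(J + sqrt(4 + P**2)))
(216301 + 74023)*((1/(75670 + 168753) - 1283) + v(-400, 452)) = (216301 + 74023)*((1/(75670 + 168753) - 1283) + 452*(-400 + sqrt(4 + 452**2))) = 290324*((1/244423 - 1283) + 452*(-400 + sqrt(4 + 204304))) = 290324*((1/244423 - 1283) + 452*(-400 + sqrt(204308))) = 290324*(-313594708/244423 + 452*(-400 + 2*sqrt(51077))) = 290324*(-313594708/244423 + (-180800 + 904*sqrt(51077))) = 290324*(-44505273108/244423 + 904*sqrt(51077)) = -12920948909806992/244423 + 262452896*sqrt(51077)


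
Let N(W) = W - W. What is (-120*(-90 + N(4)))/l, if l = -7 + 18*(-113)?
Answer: -10800/2041 ≈ -5.2915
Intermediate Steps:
N(W) = 0
l = -2041 (l = -7 - 2034 = -2041)
(-120*(-90 + N(4)))/l = -120*(-90 + 0)/(-2041) = -120*(-90)*(-1/2041) = 10800*(-1/2041) = -10800/2041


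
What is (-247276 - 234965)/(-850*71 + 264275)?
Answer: -160747/67975 ≈ -2.3648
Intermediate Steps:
(-247276 - 234965)/(-850*71 + 264275) = -482241/(-60350 + 264275) = -482241/203925 = -482241*1/203925 = -160747/67975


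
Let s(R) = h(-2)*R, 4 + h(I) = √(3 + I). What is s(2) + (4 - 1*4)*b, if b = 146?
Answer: -6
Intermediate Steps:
h(I) = -4 + √(3 + I)
s(R) = -3*R (s(R) = (-4 + √(3 - 2))*R = (-4 + √1)*R = (-4 + 1)*R = -3*R)
s(2) + (4 - 1*4)*b = -3*2 + (4 - 1*4)*146 = -6 + (4 - 4)*146 = -6 + 0*146 = -6 + 0 = -6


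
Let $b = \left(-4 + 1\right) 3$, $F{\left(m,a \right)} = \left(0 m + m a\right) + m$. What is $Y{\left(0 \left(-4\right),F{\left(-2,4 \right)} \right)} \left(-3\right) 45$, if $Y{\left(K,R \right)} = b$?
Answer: $1215$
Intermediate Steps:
$F{\left(m,a \right)} = m + a m$ ($F{\left(m,a \right)} = \left(0 + a m\right) + m = a m + m = m + a m$)
$b = -9$ ($b = \left(-3\right) 3 = -9$)
$Y{\left(K,R \right)} = -9$
$Y{\left(0 \left(-4\right),F{\left(-2,4 \right)} \right)} \left(-3\right) 45 = \left(-9\right) \left(-3\right) 45 = 27 \cdot 45 = 1215$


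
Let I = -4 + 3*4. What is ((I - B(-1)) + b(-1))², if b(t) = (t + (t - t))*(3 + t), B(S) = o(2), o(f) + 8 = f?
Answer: 144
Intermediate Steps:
o(f) = -8 + f
B(S) = -6 (B(S) = -8 + 2 = -6)
b(t) = t*(3 + t) (b(t) = (t + 0)*(3 + t) = t*(3 + t))
I = 8 (I = -4 + 12 = 8)
((I - B(-1)) + b(-1))² = ((8 - 1*(-6)) - (3 - 1))² = ((8 + 6) - 1*2)² = (14 - 2)² = 12² = 144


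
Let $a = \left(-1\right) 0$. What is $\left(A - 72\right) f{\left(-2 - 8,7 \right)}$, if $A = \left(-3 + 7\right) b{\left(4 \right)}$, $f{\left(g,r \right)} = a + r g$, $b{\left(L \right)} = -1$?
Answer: $5320$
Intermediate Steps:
$a = 0$
$f{\left(g,r \right)} = g r$ ($f{\left(g,r \right)} = 0 + r g = 0 + g r = g r$)
$A = -4$ ($A = \left(-3 + 7\right) \left(-1\right) = 4 \left(-1\right) = -4$)
$\left(A - 72\right) f{\left(-2 - 8,7 \right)} = \left(-4 - 72\right) \left(-2 - 8\right) 7 = - 76 \left(-2 - 8\right) 7 = - 76 \left(\left(-10\right) 7\right) = \left(-76\right) \left(-70\right) = 5320$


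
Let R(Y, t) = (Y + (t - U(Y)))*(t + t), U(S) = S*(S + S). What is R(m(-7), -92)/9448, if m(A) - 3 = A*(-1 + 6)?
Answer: 49956/1181 ≈ 42.300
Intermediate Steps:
U(S) = 2*S**2 (U(S) = S*(2*S) = 2*S**2)
m(A) = 3 + 5*A (m(A) = 3 + A*(-1 + 6) = 3 + A*5 = 3 + 5*A)
R(Y, t) = 2*t*(Y + t - 2*Y**2) (R(Y, t) = (Y + (t - 2*Y**2))*(t + t) = (Y + (t - 2*Y**2))*(2*t) = (Y + t - 2*Y**2)*(2*t) = 2*t*(Y + t - 2*Y**2))
R(m(-7), -92)/9448 = (2*(-92)*((3 + 5*(-7)) - 92 - 2*(3 + 5*(-7))**2))/9448 = (2*(-92)*((3 - 35) - 92 - 2*(3 - 35)**2))*(1/9448) = (2*(-92)*(-32 - 92 - 2*(-32)**2))*(1/9448) = (2*(-92)*(-32 - 92 - 2*1024))*(1/9448) = (2*(-92)*(-32 - 92 - 2048))*(1/9448) = (2*(-92)*(-2172))*(1/9448) = 399648*(1/9448) = 49956/1181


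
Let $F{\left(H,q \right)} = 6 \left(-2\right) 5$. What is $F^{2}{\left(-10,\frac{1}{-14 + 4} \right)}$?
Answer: $3600$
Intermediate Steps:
$F{\left(H,q \right)} = -60$ ($F{\left(H,q \right)} = \left(-12\right) 5 = -60$)
$F^{2}{\left(-10,\frac{1}{-14 + 4} \right)} = \left(-60\right)^{2} = 3600$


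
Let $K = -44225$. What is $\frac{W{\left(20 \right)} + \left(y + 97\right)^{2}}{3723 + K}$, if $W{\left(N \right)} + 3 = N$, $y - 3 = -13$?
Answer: $- \frac{3793}{20251} \approx -0.1873$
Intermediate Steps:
$y = -10$ ($y = 3 - 13 = -10$)
$W{\left(N \right)} = -3 + N$
$\frac{W{\left(20 \right)} + \left(y + 97\right)^{2}}{3723 + K} = \frac{\left(-3 + 20\right) + \left(-10 + 97\right)^{2}}{3723 - 44225} = \frac{17 + 87^{2}}{-40502} = \left(17 + 7569\right) \left(- \frac{1}{40502}\right) = 7586 \left(- \frac{1}{40502}\right) = - \frac{3793}{20251}$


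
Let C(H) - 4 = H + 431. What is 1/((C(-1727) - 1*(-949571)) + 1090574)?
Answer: 1/2038853 ≈ 4.9047e-7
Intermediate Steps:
C(H) = 435 + H (C(H) = 4 + (H + 431) = 4 + (431 + H) = 435 + H)
1/((C(-1727) - 1*(-949571)) + 1090574) = 1/(((435 - 1727) - 1*(-949571)) + 1090574) = 1/((-1292 + 949571) + 1090574) = 1/(948279 + 1090574) = 1/2038853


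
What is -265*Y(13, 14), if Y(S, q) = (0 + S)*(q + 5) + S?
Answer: -68900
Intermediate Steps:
Y(S, q) = S + S*(5 + q) (Y(S, q) = S*(5 + q) + S = S + S*(5 + q))
-265*Y(13, 14) = -3445*(6 + 14) = -3445*20 = -265*260 = -68900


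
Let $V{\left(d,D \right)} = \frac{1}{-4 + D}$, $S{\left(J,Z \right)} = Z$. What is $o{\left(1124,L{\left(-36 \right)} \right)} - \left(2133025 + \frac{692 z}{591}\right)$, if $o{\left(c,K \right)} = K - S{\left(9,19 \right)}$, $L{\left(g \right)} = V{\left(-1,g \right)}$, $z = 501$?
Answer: $- \frac{16813009477}{7880} \approx -2.1336 \cdot 10^{6}$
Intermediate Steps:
$L{\left(g \right)} = \frac{1}{-4 + g}$
$o{\left(c,K \right)} = -19 + K$ ($o{\left(c,K \right)} = K - 19 = -19 + K$)
$o{\left(1124,L{\left(-36 \right)} \right)} - \left(2133025 + \frac{692 z}{591}\right) = \left(-19 + \frac{1}{-4 - 36}\right) - \left(2133025 + 692 \cdot 501 \cdot \frac{1}{591}\right) = \left(-19 + \frac{1}{-40}\right) - \left(2133025 + 692 \cdot 501 \cdot \frac{1}{591}\right) = \left(-19 - \frac{1}{40}\right) + \left(\left(\left(-692\right) \frac{167}{197} + 638\right) - 2133663\right) = - \frac{761}{40} + \left(\left(- \frac{115564}{197} + 638\right) - 2133663\right) = - \frac{761}{40} + \left(\frac{10122}{197} - 2133663\right) = - \frac{761}{40} - \frac{420321489}{197} = - \frac{16813009477}{7880}$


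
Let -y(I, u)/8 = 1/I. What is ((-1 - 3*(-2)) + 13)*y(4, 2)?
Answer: -36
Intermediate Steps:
y(I, u) = -8/I
((-1 - 3*(-2)) + 13)*y(4, 2) = ((-1 - 3*(-2)) + 13)*(-8/4) = ((-1 + 6) + 13)*(-8*1/4) = (5 + 13)*(-2) = 18*(-2) = -36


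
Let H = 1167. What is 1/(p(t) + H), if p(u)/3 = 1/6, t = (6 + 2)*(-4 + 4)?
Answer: 2/2335 ≈ 0.00085653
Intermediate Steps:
t = 0 (t = 8*0 = 0)
p(u) = ½ (p(u) = 3/6 = 3*(⅙) = ½)
1/(p(t) + H) = 1/(½ + 1167) = 1/(2335/2) = 2/2335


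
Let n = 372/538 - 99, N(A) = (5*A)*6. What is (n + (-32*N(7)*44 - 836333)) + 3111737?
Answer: 532519311/269 ≈ 1.9796e+6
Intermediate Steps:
N(A) = 30*A
n = -26445/269 (n = 372*(1/538) - 99 = 186/269 - 99 = -26445/269 ≈ -98.309)
(n + (-32*N(7)*44 - 836333)) + 3111737 = (-26445/269 + (-960*7*44 - 836333)) + 3111737 = (-26445/269 + (-32*210*44 - 836333)) + 3111737 = (-26445/269 + (-6720*44 - 836333)) + 3111737 = (-26445/269 + (-295680 - 836333)) + 3111737 = (-26445/269 - 1132013) + 3111737 = -304537942/269 + 3111737 = 532519311/269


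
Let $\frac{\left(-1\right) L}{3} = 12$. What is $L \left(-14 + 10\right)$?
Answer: $144$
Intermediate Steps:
$L = -36$ ($L = \left(-3\right) 12 = -36$)
$L \left(-14 + 10\right) = - 36 \left(-14 + 10\right) = \left(-36\right) \left(-4\right) = 144$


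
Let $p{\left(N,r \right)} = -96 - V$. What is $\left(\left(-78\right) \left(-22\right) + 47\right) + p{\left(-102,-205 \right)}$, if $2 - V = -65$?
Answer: $1600$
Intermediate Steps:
$V = 67$ ($V = 2 - -65 = 2 + 65 = 67$)
$p{\left(N,r \right)} = -163$ ($p{\left(N,r \right)} = -96 - 67 = -163$)
$\left(\left(-78\right) \left(-22\right) + 47\right) + p{\left(-102,-205 \right)} = \left(\left(-78\right) \left(-22\right) + 47\right) - 163 = \left(1716 + 47\right) - 163 = 1763 - 163 = 1600$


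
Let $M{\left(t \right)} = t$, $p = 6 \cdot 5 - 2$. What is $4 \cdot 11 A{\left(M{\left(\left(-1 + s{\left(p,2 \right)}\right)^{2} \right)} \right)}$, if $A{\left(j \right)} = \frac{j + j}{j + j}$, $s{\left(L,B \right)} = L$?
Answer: $44$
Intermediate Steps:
$p = 28$ ($p = 30 - 2 = 28$)
$A{\left(j \right)} = 1$ ($A{\left(j \right)} = \frac{2 j}{2 j} = 2 j \frac{1}{2 j} = 1$)
$4 \cdot 11 A{\left(M{\left(\left(-1 + s{\left(p,2 \right)}\right)^{2} \right)} \right)} = 4 \cdot 11 \cdot 1 = 44 \cdot 1 = 44$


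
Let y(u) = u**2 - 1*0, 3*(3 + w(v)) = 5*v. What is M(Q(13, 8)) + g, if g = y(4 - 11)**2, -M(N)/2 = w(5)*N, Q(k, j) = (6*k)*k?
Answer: -8415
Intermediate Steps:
w(v) = -3 + 5*v/3 (w(v) = -3 + (5*v)/3 = -3 + 5*v/3)
Q(k, j) = 6*k**2
y(u) = u**2 (y(u) = u**2 + 0 = u**2)
M(N) = -32*N/3 (M(N) = -2*(-3 + (5/3)*5)*N = -2*(-3 + 25/3)*N = -32*N/3)
g = 2401 (g = ((4 - 11)**2)**2 = ((-7)**2)**2 = 49**2 = 2401)
M(Q(13, 8)) + g = -64*13**2 + 2401 = -64*169 + 2401 = -32/3*1014 + 2401 = -10816 + 2401 = -8415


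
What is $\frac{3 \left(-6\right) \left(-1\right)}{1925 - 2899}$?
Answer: $- \frac{9}{487} \approx -0.01848$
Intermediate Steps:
$\frac{3 \left(-6\right) \left(-1\right)}{1925 - 2899} = \frac{\left(-18\right) \left(-1\right)}{-974} = 18 \left(- \frac{1}{974}\right) = - \frac{9}{487}$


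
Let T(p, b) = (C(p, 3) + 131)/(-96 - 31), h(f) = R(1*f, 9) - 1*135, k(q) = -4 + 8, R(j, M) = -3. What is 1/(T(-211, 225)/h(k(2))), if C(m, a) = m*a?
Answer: -8763/251 ≈ -34.912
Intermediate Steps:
C(m, a) = a*m
k(q) = 4
h(f) = -138 (h(f) = -3 - 1*135 = -3 - 135 = -138)
T(p, b) = -131/127 - 3*p/127 (T(p, b) = (3*p + 131)/(-96 - 31) = (131 + 3*p)/(-127) = (131 + 3*p)*(-1/127) = -131/127 - 3*p/127)
1/(T(-211, 225)/h(k(2))) = 1/((-131/127 - 3/127*(-211))/(-138)) = 1/((-131/127 + 633/127)*(-1/138)) = 1/((502/127)*(-1/138)) = 1/(-251/8763) = -8763/251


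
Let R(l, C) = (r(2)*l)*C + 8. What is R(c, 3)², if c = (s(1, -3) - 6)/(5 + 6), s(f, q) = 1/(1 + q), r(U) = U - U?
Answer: 64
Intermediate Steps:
r(U) = 0
c = -13/22 (c = (1/(1 - 3) - 6)/(5 + 6) = (1/(-2) - 6)/11 = (-½ - 6)*(1/11) = -13/2*1/11 = -13/22 ≈ -0.59091)
R(l, C) = 8 (R(l, C) = (0*l)*C + 8 = 0*C + 8 = 0 + 8 = 8)
R(c, 3)² = 8² = 64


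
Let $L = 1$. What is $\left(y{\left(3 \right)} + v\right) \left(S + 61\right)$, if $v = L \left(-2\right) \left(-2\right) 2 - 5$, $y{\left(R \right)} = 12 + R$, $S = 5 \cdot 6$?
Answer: $1638$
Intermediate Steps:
$S = 30$
$v = 3$ ($v = 1 \left(-2\right) \left(-2\right) 2 - 5 = 1 \cdot 4 \cdot 2 - 5 = 1 \cdot 8 - 5 = 8 - 5 = 3$)
$\left(y{\left(3 \right)} + v\right) \left(S + 61\right) = \left(\left(12 + 3\right) + 3\right) \left(30 + 61\right) = \left(15 + 3\right) 91 = 18 \cdot 91 = 1638$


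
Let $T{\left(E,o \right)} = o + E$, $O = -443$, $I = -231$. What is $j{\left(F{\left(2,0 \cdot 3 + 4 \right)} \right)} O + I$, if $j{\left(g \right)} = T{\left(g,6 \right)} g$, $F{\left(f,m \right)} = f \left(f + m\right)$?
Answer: $-95919$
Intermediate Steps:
$T{\left(E,o \right)} = E + o$
$j{\left(g \right)} = g \left(6 + g\right)$ ($j{\left(g \right)} = \left(g + 6\right) g = \left(6 + g\right) g = g \left(6 + g\right)$)
$j{\left(F{\left(2,0 \cdot 3 + 4 \right)} \right)} O + I = 2 \left(2 + \left(0 \cdot 3 + 4\right)\right) \left(6 + 2 \left(2 + \left(0 \cdot 3 + 4\right)\right)\right) \left(-443\right) - 231 = 2 \left(2 + \left(0 + 4\right)\right) \left(6 + 2 \left(2 + \left(0 + 4\right)\right)\right) \left(-443\right) - 231 = 2 \left(2 + 4\right) \left(6 + 2 \left(2 + 4\right)\right) \left(-443\right) - 231 = 2 \cdot 6 \left(6 + 2 \cdot 6\right) \left(-443\right) - 231 = 12 \left(6 + 12\right) \left(-443\right) - 231 = 12 \cdot 18 \left(-443\right) - 231 = 216 \left(-443\right) - 231 = -95688 - 231 = -95919$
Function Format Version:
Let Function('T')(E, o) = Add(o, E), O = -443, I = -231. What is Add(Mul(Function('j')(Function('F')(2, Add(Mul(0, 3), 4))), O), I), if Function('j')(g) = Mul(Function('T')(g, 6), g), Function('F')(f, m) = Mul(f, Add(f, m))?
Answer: -95919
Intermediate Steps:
Function('T')(E, o) = Add(E, o)
Function('j')(g) = Mul(g, Add(6, g)) (Function('j')(g) = Mul(Add(g, 6), g) = Mul(Add(6, g), g) = Mul(g, Add(6, g)))
Add(Mul(Function('j')(Function('F')(2, Add(Mul(0, 3), 4))), O), I) = Add(Mul(Mul(Mul(2, Add(2, Add(Mul(0, 3), 4))), Add(6, Mul(2, Add(2, Add(Mul(0, 3), 4))))), -443), -231) = Add(Mul(Mul(Mul(2, Add(2, Add(0, 4))), Add(6, Mul(2, Add(2, Add(0, 4))))), -443), -231) = Add(Mul(Mul(Mul(2, Add(2, 4)), Add(6, Mul(2, Add(2, 4)))), -443), -231) = Add(Mul(Mul(Mul(2, 6), Add(6, Mul(2, 6))), -443), -231) = Add(Mul(Mul(12, Add(6, 12)), -443), -231) = Add(Mul(Mul(12, 18), -443), -231) = Add(Mul(216, -443), -231) = Add(-95688, -231) = -95919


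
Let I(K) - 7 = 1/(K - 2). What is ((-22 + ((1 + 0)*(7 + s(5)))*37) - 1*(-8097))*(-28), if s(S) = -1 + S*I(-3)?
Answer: -267540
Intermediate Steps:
I(K) = 7 + 1/(-2 + K) (I(K) = 7 + 1/(K - 2) = 7 + 1/(-2 + K))
s(S) = -1 + 34*S/5 (s(S) = -1 + S*((-13 + 7*(-3))/(-2 - 3)) = -1 + S*((-13 - 21)/(-5)) = -1 + S*(-1/5*(-34)) = -1 + S*(34/5) = -1 + 34*S/5)
((-22 + ((1 + 0)*(7 + s(5)))*37) - 1*(-8097))*(-28) = ((-22 + ((1 + 0)*(7 + (-1 + (34/5)*5)))*37) - 1*(-8097))*(-28) = ((-22 + (1*(7 + (-1 + 34)))*37) + 8097)*(-28) = ((-22 + (1*(7 + 33))*37) + 8097)*(-28) = ((-22 + (1*40)*37) + 8097)*(-28) = ((-22 + 40*37) + 8097)*(-28) = ((-22 + 1480) + 8097)*(-28) = (1458 + 8097)*(-28) = 9555*(-28) = -267540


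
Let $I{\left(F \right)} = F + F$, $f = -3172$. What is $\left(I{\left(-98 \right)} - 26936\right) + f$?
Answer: $-30304$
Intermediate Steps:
$I{\left(F \right)} = 2 F$
$\left(I{\left(-98 \right)} - 26936\right) + f = \left(2 \left(-98\right) - 26936\right) - 3172 = \left(-196 - 26936\right) - 3172 = -27132 - 3172 = -30304$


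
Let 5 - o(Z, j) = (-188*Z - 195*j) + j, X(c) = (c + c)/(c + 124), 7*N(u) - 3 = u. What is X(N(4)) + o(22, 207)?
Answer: 5537377/125 ≈ 44299.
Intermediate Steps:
N(u) = 3/7 + u/7
X(c) = 2*c/(124 + c) (X(c) = (2*c)/(124 + c) = 2*c/(124 + c))
o(Z, j) = 5 + 188*Z + 194*j (o(Z, j) = 5 - ((-188*Z - 195*j) + j) = 5 - ((-195*j - 188*Z) + j) = 5 - (-194*j - 188*Z) = 5 + (188*Z + 194*j) = 5 + 188*Z + 194*j)
X(N(4)) + o(22, 207) = 2*(3/7 + (⅐)*4)/(124 + (3/7 + (⅐)*4)) + (5 + 188*22 + 194*207) = 2*(3/7 + 4/7)/(124 + (3/7 + 4/7)) + (5 + 4136 + 40158) = 2*1/(124 + 1) + 44299 = 2*1/125 + 44299 = 2*1*(1/125) + 44299 = 2/125 + 44299 = 5537377/125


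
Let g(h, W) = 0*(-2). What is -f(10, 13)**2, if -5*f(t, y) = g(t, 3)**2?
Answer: 0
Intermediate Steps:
g(h, W) = 0
f(t, y) = 0 (f(t, y) = -1/5*0**2 = -1/5*0 = 0)
-f(10, 13)**2 = -1*0**2 = -1*0 = 0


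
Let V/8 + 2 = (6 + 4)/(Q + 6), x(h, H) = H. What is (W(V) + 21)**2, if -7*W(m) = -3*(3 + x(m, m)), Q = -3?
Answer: 35344/49 ≈ 721.31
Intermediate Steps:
V = 32/3 (V = -16 + 8*((6 + 4)/(-3 + 6)) = -16 + 8*(10/3) = -16 + 80/3 = 32/3 ≈ 10.667)
W(m) = 9/7 + 3*m/7 (W(m) = -(-3)*(3 + m)/7 = -(-9 - 3*m)/7 = 9/7 + 3*m/7)
(W(V) + 21)**2 = ((9/7 + (3/7)*(32/3)) + 21)**2 = ((9/7 + 32/7) + 21)**2 = (41/7 + 21)**2 = (188/7)**2 = 35344/49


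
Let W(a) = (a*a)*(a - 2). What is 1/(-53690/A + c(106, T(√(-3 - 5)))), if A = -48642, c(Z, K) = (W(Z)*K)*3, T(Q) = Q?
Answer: 50222865/4473445382104605687469 - 319018466720448*I*√2/4473445382104605687469 ≈ 1.1227e-14 - 1.0085e-7*I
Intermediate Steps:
W(a) = a²*(-2 + a)
c(Z, K) = 3*K*Z²*(-2 + Z) (c(Z, K) = ((Z²*(-2 + Z))*K)*3 = (K*Z²*(-2 + Z))*3 = 3*K*Z²*(-2 + Z))
1/(-53690/A + c(106, T(√(-3 - 5)))) = 1/(-53690/(-48642) + 3*√(-3 - 5)*106²*(-2 + 106)) = 1/(-53690*(-1/48642) + 3*√(-8)*11236*104) = 1/(26845/24321 + 3*(2*I*√2)*11236*104) = 1/(26845/24321 + 7011264*I*√2)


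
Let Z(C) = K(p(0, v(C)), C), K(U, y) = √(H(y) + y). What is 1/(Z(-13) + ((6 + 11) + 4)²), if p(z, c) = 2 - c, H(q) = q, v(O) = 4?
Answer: 441/194507 - I*√26/194507 ≈ 0.0022673 - 2.6215e-5*I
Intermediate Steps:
K(U, y) = √2*√y (K(U, y) = √(y + y) = √(2*y) = √2*√y)
Z(C) = √2*√C
1/(Z(-13) + ((6 + 11) + 4)²) = 1/(√2*√(-13) + ((6 + 11) + 4)²) = 1/(√2*(I*√13) + (17 + 4)²) = 1/(I*√26 + 21²) = 1/(I*√26 + 441) = 1/(441 + I*√26)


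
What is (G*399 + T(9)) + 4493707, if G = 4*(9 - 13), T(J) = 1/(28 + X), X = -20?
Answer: 35898585/8 ≈ 4.4873e+6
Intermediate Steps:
T(J) = ⅛ (T(J) = 1/(28 - 20) = 1/8 = ⅛)
G = -16 (G = 4*(-4) = -16)
(G*399 + T(9)) + 4493707 = (-16*399 + ⅛) + 4493707 = (-6384 + ⅛) + 4493707 = -51071/8 + 4493707 = 35898585/8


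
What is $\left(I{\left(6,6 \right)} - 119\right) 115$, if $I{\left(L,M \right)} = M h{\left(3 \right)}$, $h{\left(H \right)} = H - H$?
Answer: $-13685$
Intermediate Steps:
$h{\left(H \right)} = 0$
$I{\left(L,M \right)} = 0$ ($I{\left(L,M \right)} = M 0 = 0$)
$\left(I{\left(6,6 \right)} - 119\right) 115 = \left(0 - 119\right) 115 = \left(-119\right) 115 = -13685$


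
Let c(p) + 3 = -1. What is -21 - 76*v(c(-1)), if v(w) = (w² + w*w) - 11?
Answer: -1617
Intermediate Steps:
c(p) = -4 (c(p) = -3 - 1 = -4)
v(w) = -11 + 2*w² (v(w) = (w² + w²) - 11 = 2*w² - 11 = -11 + 2*w²)
-21 - 76*v(c(-1)) = -21 - 76*(-11 + 2*(-4)²) = -21 - 76*(-11 + 2*16) = -21 - 76*(-11 + 32) = -21 - 76*21 = -21 - 1596 = -1617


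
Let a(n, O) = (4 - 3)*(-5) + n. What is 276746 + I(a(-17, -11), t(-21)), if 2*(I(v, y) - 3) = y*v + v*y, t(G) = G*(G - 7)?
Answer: 263813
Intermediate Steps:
a(n, O) = -5 + n (a(n, O) = 1*(-5) + n = -5 + n)
t(G) = G*(-7 + G)
I(v, y) = 3 + v*y (I(v, y) = 3 + (y*v + v*y)/2 = 3 + (v*y + v*y)/2 = 3 + (2*v*y)/2 = 3 + v*y)
276746 + I(a(-17, -11), t(-21)) = 276746 + (3 + (-5 - 17)*(-21*(-7 - 21))) = 276746 + (3 - (-462)*(-28)) = 276746 + (3 - 22*588) = 276746 + (3 - 12936) = 276746 - 12933 = 263813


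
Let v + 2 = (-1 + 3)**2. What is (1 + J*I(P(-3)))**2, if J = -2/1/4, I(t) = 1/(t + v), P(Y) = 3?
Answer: 81/100 ≈ 0.81000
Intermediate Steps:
v = 2 (v = -2 + (-1 + 3)**2 = -2 + 2**2 = -2 + 4 = 2)
I(t) = 1/(2 + t) (I(t) = 1/(t + 2) = 1/(2 + t))
J = -1/2 (J = -2*1*(1/4) = -2*1/4 = -1/2 ≈ -0.50000)
(1 + J*I(P(-3)))**2 = (1 - 1/(2*(2 + 3)))**2 = (1 - 1/2/5)**2 = (1 - 1/2*1/5)**2 = (1 - 1/10)**2 = (9/10)**2 = 81/100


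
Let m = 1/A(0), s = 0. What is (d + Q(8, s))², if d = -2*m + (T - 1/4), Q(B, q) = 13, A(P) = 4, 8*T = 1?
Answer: 9801/64 ≈ 153.14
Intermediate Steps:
T = ⅛ (T = (⅛)*1 = ⅛ ≈ 0.12500)
m = ¼ (m = 1/4 = 1*(¼) = ¼ ≈ 0.25000)
d = -5/8 (d = -2*¼ + (⅛ - 1/4) = -½ + (⅛ + (¼)*(-1)) = -½ + (⅛ - ¼) = -½ - ⅛ = -5/8 ≈ -0.62500)
(d + Q(8, s))² = (-5/8 + 13)² = (99/8)² = 9801/64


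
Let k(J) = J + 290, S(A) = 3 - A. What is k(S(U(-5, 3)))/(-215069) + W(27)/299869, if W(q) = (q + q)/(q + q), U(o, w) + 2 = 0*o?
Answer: -88246286/64492525961 ≈ -0.0013683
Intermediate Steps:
U(o, w) = -2 (U(o, w) = -2 + 0*o = -2 + 0 = -2)
k(J) = 290 + J
W(q) = 1 (W(q) = (2*q)/((2*q)) = (2*q)*(1/(2*q)) = 1)
k(S(U(-5, 3)))/(-215069) + W(27)/299869 = (290 + (3 - 1*(-2)))/(-215069) + 1/299869 = (290 + (3 + 2))*(-1/215069) + 1*(1/299869) = (290 + 5)*(-1/215069) + 1/299869 = 295*(-1/215069) + 1/299869 = -295/215069 + 1/299869 = -88246286/64492525961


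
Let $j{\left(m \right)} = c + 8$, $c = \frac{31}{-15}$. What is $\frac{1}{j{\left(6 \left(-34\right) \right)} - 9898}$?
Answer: $- \frac{15}{148381} \approx -0.00010109$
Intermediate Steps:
$c = - \frac{31}{15}$ ($c = 31 \left(- \frac{1}{15}\right) = - \frac{31}{15} \approx -2.0667$)
$j{\left(m \right)} = \frac{89}{15}$ ($j{\left(m \right)} = - \frac{31}{15} + 8 = \frac{89}{15}$)
$\frac{1}{j{\left(6 \left(-34\right) \right)} - 9898} = \frac{1}{\frac{89}{15} - 9898} = \frac{1}{- \frac{148381}{15}} = - \frac{15}{148381}$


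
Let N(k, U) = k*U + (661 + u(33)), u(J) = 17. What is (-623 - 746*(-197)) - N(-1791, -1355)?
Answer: -2281144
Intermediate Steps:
N(k, U) = 678 + U*k (N(k, U) = k*U + (661 + 17) = U*k + 678 = 678 + U*k)
(-623 - 746*(-197)) - N(-1791, -1355) = (-623 - 746*(-197)) - (678 - 1355*(-1791)) = (-623 + 146962) - (678 + 2426805) = 146339 - 1*2427483 = 146339 - 2427483 = -2281144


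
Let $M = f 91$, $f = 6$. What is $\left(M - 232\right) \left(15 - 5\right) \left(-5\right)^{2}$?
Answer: $78500$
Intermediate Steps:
$M = 546$ ($M = 6 \cdot 91 = 546$)
$\left(M - 232\right) \left(15 - 5\right) \left(-5\right)^{2} = \left(546 - 232\right) \left(15 - 5\right) \left(-5\right)^{2} = 314 \cdot 10 \cdot 25 = 314 \cdot 250 = 78500$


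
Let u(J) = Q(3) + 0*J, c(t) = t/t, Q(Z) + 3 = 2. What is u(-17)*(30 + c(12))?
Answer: -31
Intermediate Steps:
Q(Z) = -1 (Q(Z) = -3 + 2 = -1)
c(t) = 1
u(J) = -1 (u(J) = -1 + 0*J = -1 + 0 = -1)
u(-17)*(30 + c(12)) = -(30 + 1) = -1*31 = -31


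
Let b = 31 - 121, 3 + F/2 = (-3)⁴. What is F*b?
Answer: -14040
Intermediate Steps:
F = 156 (F = -6 + 2*(-3)⁴ = -6 + 2*81 = -6 + 162 = 156)
b = -90
F*b = 156*(-90) = -14040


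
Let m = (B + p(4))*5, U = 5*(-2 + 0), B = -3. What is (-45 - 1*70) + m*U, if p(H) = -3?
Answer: 185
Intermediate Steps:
U = -10 (U = 5*(-2) = -10)
m = -30 (m = (-3 - 3)*5 = -6*5 = -30)
(-45 - 1*70) + m*U = (-45 - 1*70) - 30*(-10) = (-45 - 70) + 300 = -115 + 300 = 185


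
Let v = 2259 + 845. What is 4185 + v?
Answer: 7289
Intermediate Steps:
v = 3104
4185 + v = 4185 + 3104 = 7289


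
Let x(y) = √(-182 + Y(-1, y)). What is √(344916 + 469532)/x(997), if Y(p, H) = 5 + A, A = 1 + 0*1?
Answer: -I*√559933/11 ≈ -68.026*I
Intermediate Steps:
A = 1 (A = 1 + 0 = 1)
Y(p, H) = 6 (Y(p, H) = 5 + 1 = 6)
x(y) = 4*I*√11 (x(y) = √(-182 + 6) = √(-176) = 4*I*√11)
√(344916 + 469532)/x(997) = √(344916 + 469532)/((4*I*√11)) = √814448*(-I*√11/44) = (4*√50903)*(-I*√11/44) = -I*√559933/11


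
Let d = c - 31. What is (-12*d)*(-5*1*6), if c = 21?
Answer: -3600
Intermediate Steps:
d = -10 (d = 21 - 31 = -10)
(-12*d)*(-5*1*6) = (-12*(-10))*(-5*1*6) = 120*(-5*6) = 120*(-30) = -3600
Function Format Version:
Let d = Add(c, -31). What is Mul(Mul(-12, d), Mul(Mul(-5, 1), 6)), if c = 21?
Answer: -3600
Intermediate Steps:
d = -10 (d = Add(21, -31) = -10)
Mul(Mul(-12, d), Mul(Mul(-5, 1), 6)) = Mul(Mul(-12, -10), Mul(Mul(-5, 1), 6)) = Mul(120, Mul(-5, 6)) = Mul(120, -30) = -3600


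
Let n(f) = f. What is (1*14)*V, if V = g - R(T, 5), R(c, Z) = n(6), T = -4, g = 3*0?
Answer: -84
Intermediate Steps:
g = 0
R(c, Z) = 6
V = -6 (V = 0 - 1*6 = 0 - 6 = -6)
(1*14)*V = (1*14)*(-6) = 14*(-6) = -84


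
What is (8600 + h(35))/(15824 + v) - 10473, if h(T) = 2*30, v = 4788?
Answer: -53965204/5153 ≈ -10473.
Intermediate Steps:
h(T) = 60
(8600 + h(35))/(15824 + v) - 10473 = (8600 + 60)/(15824 + 4788) - 10473 = 8660/20612 - 10473 = 8660*(1/20612) - 10473 = 2165/5153 - 10473 = -53965204/5153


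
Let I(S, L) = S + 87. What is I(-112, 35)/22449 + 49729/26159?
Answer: 159387478/83891913 ≈ 1.8999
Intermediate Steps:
I(S, L) = 87 + S
I(-112, 35)/22449 + 49729/26159 = (87 - 112)/22449 + 49729/26159 = -25*1/22449 + 49729*(1/26159) = -25/22449 + 49729/26159 = 159387478/83891913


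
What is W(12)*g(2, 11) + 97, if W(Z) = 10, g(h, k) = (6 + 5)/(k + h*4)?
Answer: 1953/19 ≈ 102.79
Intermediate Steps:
g(h, k) = 11/(k + 4*h)
W(12)*g(2, 11) + 97 = 10*(11/(11 + 4*2)) + 97 = 10*(11/(11 + 8)) + 97 = 10*(11/19) + 97 = 110/19 + 97 = 1953/19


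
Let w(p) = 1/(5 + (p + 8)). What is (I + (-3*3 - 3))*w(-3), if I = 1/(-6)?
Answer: -73/60 ≈ -1.2167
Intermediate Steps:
I = -⅙ ≈ -0.16667
w(p) = 1/(13 + p) (w(p) = 1/(5 + (8 + p)) = 1/(13 + p))
(I + (-3*3 - 3))*w(-3) = (-⅙ + (-3*3 - 3))/(13 - 3) = (-⅙ + (-9 - 3))/10 = (-⅙ - 12)*(⅒) = -73/6*⅒ = -73/60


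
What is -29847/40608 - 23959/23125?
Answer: -554379649/313020000 ≈ -1.7711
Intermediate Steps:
-29847/40608 - 23959/23125 = -29847*1/40608 - 23959*1/23125 = -9949/13536 - 23959/23125 = -554379649/313020000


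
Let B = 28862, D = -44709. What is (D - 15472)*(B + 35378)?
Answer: -3866027440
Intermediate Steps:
(D - 15472)*(B + 35378) = (-44709 - 15472)*(28862 + 35378) = -60181*64240 = -3866027440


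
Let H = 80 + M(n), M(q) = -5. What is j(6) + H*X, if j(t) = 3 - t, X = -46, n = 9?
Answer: -3453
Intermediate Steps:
H = 75 (H = 80 - 5 = 75)
j(6) + H*X = (3 - 1*6) + 75*(-46) = (3 - 6) - 3450 = -3 - 3450 = -3453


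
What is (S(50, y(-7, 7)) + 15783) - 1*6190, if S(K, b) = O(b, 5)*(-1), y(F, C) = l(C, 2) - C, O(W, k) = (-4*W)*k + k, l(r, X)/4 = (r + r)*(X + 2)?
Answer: 13928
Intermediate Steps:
l(r, X) = 8*r*(2 + X) (l(r, X) = 4*((r + r)*(X + 2)) = 4*((2*r)*(2 + X)) = 4*(2*r*(2 + X)) = 8*r*(2 + X))
O(W, k) = k - 4*W*k (O(W, k) = -4*W*k + k = k - 4*W*k)
y(F, C) = 31*C (y(F, C) = 8*C*(2 + 2) - C = 8*C*4 - C = 32*C - C = 31*C)
S(K, b) = -5 + 20*b (S(K, b) = (5*(1 - 4*b))*(-1) = (5 - 20*b)*(-1) = -5 + 20*b)
(S(50, y(-7, 7)) + 15783) - 1*6190 = ((-5 + 20*(31*7)) + 15783) - 1*6190 = ((-5 + 20*217) + 15783) - 6190 = ((-5 + 4340) + 15783) - 6190 = (4335 + 15783) - 6190 = 20118 - 6190 = 13928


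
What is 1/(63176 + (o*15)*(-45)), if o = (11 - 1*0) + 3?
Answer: 1/53726 ≈ 1.8613e-5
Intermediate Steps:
o = 14 (o = (11 + 0) + 3 = 11 + 3 = 14)
1/(63176 + (o*15)*(-45)) = 1/(63176 + (14*15)*(-45)) = 1/(63176 + 210*(-45)) = 1/(63176 - 9450) = 1/53726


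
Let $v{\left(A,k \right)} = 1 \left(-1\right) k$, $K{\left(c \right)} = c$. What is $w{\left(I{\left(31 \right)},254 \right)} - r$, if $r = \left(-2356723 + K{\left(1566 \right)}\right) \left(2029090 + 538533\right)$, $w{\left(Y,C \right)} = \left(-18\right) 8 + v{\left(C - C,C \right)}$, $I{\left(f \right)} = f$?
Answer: $6047155281413$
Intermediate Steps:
$v{\left(A,k \right)} = - k$
$w{\left(Y,C \right)} = -144 - C$ ($w{\left(Y,C \right)} = \left(-18\right) 8 - C = -144 - C$)
$r = -6047155281811$ ($r = \left(-2356723 + 1566\right) \left(2029090 + 538533\right) = \left(-2355157\right) 2567623 = -6047155281811$)
$w{\left(I{\left(31 \right)},254 \right)} - r = \left(-144 - 254\right) - -6047155281811 = \left(-144 - 254\right) + 6047155281811 = -398 + 6047155281811 = 6047155281413$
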